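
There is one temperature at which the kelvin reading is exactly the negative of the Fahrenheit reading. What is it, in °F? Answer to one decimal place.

Let F be the Fahrenheit reading. The kelvin reading is K = 5/9·F + 255.372.
Require K = -1·F: 5/9·F + 255.372 = -1·F.
(14/9)·F = -255.372  ⇒  F = -164.2.

-164.2°F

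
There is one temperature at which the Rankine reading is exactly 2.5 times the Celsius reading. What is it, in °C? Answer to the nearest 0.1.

702.4°C

Let C be the Celsius reading. The Rankine reading is R = 1.8·C + 491.67.
Require R = 2.5·C: 1.8·C + 491.67 = 2.5·C.
(-0.7)·C = -491.67  ⇒  C = 702.4.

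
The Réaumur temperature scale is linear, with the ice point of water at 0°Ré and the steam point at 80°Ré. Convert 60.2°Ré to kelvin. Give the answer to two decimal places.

348.40 K

Linear interpolation between the fixed points: C = (60.2 - 0) × 100 / (80 - 0) = 75.2500°C.
Then 75.2500 + 273.15 = 348.40 K.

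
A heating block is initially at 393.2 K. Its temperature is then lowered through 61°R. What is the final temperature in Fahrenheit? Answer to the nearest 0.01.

Initial temperature in Celsius: 393.2 - 273.15 = 120.0500°C.
The 61°R change is an interval, so only the factor 5/9 applies: -61 × 5/9 = -33.8889°C.
Final Celsius temperature: 120.0500 - 33.8889 = 86.1611°C.
In Fahrenheit: 86.1611 × 1.8 + 32 = 187.09°F.

187.09°F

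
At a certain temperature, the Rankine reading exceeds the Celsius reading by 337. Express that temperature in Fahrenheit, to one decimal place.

-316.0°F

Let x be the Rankine reading; then the Celsius reading is 5/9·x - 273.15.
(5/9·x - 273.15) - x = -337  ⇒  (-4/9)·x = -63.85  ⇒  x = 143.6625°R.
In Celsius: (143.6625 - 491.67) × 5/9 = -193.3375°C.
In Fahrenheit: -193.3375 × 1.8 + 32 = -316.0°F.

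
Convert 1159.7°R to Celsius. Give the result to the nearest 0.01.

371.13°C

In Celsius: (1159.7 - 491.67) × 5/9 = 371.1278°C.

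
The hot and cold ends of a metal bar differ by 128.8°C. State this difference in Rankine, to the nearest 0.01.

231.84°R

Only the scale ratio 1.8 matters for a change in temperature.
128.8 × 1.8 = 231.84.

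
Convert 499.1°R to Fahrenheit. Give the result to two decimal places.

39.43°F

In Celsius: (499.1 - 491.67) × 5/9 = 4.1278°C.
In Fahrenheit: 4.1278 × 1.8 + 32 = 39.43°F.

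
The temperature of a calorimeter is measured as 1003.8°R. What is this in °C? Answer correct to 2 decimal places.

In Celsius: (1003.8 - 491.67) × 5/9 = 284.5167°C.

284.52°C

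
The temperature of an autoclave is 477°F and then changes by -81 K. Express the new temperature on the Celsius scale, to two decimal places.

Initial temperature in Celsius: (477 - 32) × 5/9 = 247.2222°C.
The 81 K change is an interval; Kelvin and Celsius degrees are the same size, so ΔC = -81°C.
Final Celsius temperature: 247.2222 - 81.0000 = 166.2222°C.

166.22°C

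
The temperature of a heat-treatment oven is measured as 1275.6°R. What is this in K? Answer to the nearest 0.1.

708.7 K

In Celsius: (1275.6 - 491.67) × 5/9 = 435.5167°C.
In kelvin: 435.5167 + 273.15 = 708.7 K.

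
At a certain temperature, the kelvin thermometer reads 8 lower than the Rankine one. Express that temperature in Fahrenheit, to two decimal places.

Let x be the Rankine reading; then the kelvin reading is 5/9·x.
(5/9·x) - x = -8  ⇒  (-4/9)·x = -8  ⇒  x = 18.0000°R.
In Celsius: (18 - 491.67) × 5/9 = -263.1500°C.
In Fahrenheit: -263.1500 × 1.8 + 32 = -441.67°F.

-441.67°F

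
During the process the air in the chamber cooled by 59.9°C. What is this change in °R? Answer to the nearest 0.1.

107.8°R

Only the scale ratio 1.8 matters for a change in temperature.
59.9 × 1.8 = 107.8.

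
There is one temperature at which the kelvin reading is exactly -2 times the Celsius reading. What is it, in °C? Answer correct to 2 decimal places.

Let C be the Celsius reading. The kelvin reading is K = 1·C + 273.15.
Require K = -2·C: 1·C + 273.15 = -2·C.
(3)·C = -273.15  ⇒  C = -91.05.

-91.05°C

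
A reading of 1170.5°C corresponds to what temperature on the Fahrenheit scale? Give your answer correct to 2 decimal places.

In Fahrenheit: 1170.5000 × 1.8 + 32 = 2138.90°F.

2138.90°F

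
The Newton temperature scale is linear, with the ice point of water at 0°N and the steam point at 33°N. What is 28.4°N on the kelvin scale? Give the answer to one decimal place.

359.2 K

Linear interpolation between the fixed points: C = (28.4 - 0) × 100 / (33 - 0) = 86.0606°C.
Then 86.0606 + 273.15 = 359.2 K.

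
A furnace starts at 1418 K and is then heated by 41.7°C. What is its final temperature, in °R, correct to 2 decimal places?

Initial temperature in Celsius: 1418 - 273.15 = 1144.8500°C.
Final Celsius temperature: 1144.8500 + 41.7000 = 1186.5500°C.
In Rankine: 1186.5500 × 1.8 + 491.67 = 2627.46°R.

2627.46°R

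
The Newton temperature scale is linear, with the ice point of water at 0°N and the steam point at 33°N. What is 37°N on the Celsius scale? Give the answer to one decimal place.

112.1°C

Linear interpolation between the fixed points: C = (37 - 0) × 100 / (33 - 0) = 112.1212°C.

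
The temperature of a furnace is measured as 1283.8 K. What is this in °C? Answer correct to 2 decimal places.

1010.65°C

In Celsius: 1283.8 - 273.15 = 1010.6500°C.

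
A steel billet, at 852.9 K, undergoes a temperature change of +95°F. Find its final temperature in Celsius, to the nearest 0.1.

632.5°C

Initial temperature in Celsius: 852.9 - 273.15 = 579.7500°C.
The 95°F change is an interval, so only the factor 5/9 applies: +95 × 5/9 = +52.7778°C.
Final Celsius temperature: 579.7500 + 52.7778 = 632.5278°C.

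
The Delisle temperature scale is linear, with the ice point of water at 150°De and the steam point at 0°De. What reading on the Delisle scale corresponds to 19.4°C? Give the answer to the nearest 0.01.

Linearly onto the Delisle scale: 150 + (19.4000 / 100) × (0 - 150) = 120.90°De.

120.90°De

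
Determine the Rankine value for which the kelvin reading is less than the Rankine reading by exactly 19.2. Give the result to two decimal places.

43.20°R

Let R be the Rankine reading. The kelvin reading is K = 5/9·R.
Require K - R = -19.2: (-4/9)·R = -19.2.
R = (-19.2) / (-4/9) = 43.20.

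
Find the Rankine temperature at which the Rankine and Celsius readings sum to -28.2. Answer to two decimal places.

157.47°R

Let R be the Rankine reading. The Celsius reading is C = 5/9·R - 273.15.
Require R + C = -28.2: (14/9)·R - 273.15 = -28.2.
R = (-28.2 + 273.15) / (14/9) = 157.47.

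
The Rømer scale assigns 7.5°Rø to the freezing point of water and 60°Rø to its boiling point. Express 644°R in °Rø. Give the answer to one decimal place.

First in Celsius: (644 - 491.67) × 5/9 = 84.6278°C.
Linearly onto the Rømer scale: 7.5 + (84.6278 / 100) × (60 - 7.5) = 51.9°Rø.

51.9°Rø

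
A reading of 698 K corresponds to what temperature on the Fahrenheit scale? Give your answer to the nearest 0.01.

796.73°F

In Celsius: 698 - 273.15 = 424.8500°C.
In Fahrenheit: 424.8500 × 1.8 + 32 = 796.73°F.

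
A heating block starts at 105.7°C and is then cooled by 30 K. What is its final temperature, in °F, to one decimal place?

The 30 K change is an interval; Kelvin and Celsius degrees are the same size, so ΔC = -30°C.
Final Celsius temperature: 105.7000 - 30.0000 = 75.7000°C.
In Fahrenheit: 75.7000 × 1.8 + 32 = 168.3°F.

168.3°F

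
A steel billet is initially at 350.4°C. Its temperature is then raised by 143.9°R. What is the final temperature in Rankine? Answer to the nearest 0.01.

1266.29°R

The 143.9°R change is an interval, so only the factor 5/9 applies: +143.9 × 5/9 = +79.9444°C.
Final Celsius temperature: 350.4000 + 79.9444 = 430.3444°C.
In Rankine: 430.3444 × 1.8 + 491.67 = 1266.29°R.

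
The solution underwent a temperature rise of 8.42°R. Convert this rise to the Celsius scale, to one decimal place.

An interval of 1°R corresponds to 5/9°C.
8.42 × 5/9 = 4.7.

4.7°C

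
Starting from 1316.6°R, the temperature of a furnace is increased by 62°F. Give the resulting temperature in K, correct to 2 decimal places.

Initial temperature in Celsius: (1316.6 - 491.67) × 5/9 = 458.2944°C.
The 62°F change is an interval, so only the factor 5/9 applies: +62 × 5/9 = +34.4444°C.
Final Celsius temperature: 458.2944 + 34.4444 = 492.7389°C.
In kelvin: 492.7389 + 273.15 = 765.89 K.

765.89 K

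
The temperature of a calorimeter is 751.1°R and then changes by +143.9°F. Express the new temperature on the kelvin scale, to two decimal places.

497.22 K

Initial temperature in Celsius: (751.1 - 491.67) × 5/9 = 144.1278°C.
The 143.9°F change is an interval, so only the factor 5/9 applies: +143.9 × 5/9 = +79.9444°C.
Final Celsius temperature: 144.1278 + 79.9444 = 224.0722°C.
In kelvin: 224.0722 + 273.15 = 497.22 K.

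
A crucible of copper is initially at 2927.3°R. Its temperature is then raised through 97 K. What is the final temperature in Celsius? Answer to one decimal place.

Initial temperature in Celsius: (2927.3 - 491.67) × 5/9 = 1353.1278°C.
The 97 K change is an interval; Kelvin and Celsius degrees are the same size, so ΔC = +97°C.
Final Celsius temperature: 1353.1278 + 97.0000 = 1450.1278°C.

1450.1°C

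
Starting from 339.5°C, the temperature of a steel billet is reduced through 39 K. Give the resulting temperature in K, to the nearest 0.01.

573.65 K

The 39 K change is an interval; Kelvin and Celsius degrees are the same size, so ΔC = -39°C.
Final Celsius temperature: 339.5000 - 39.0000 = 300.5000°C.
In kelvin: 300.5000 + 273.15 = 573.65 K.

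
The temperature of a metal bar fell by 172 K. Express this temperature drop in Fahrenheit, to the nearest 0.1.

309.6°F

For a temperature interval the offset drops out; only the factor 1.8 applies.
172 × 1.8 = 309.6.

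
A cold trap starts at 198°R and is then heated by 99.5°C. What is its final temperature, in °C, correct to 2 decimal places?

Initial temperature in Celsius: (198 - 491.67) × 5/9 = -163.1500°C.
Final Celsius temperature: -163.1500 + 99.5000 = -63.6500°C.

-63.65°C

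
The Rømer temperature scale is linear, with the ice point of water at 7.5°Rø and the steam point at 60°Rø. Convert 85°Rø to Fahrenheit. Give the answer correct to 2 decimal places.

297.71°F

Linear interpolation between the fixed points: C = (85 - 7.5) × 100 / (60 - 7.5) = 147.6190°C.
Then 147.6190 × 1.8 + 32 = 297.71°F.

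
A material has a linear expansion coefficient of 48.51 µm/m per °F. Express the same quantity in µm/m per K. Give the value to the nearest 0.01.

The quantity depends on a temperature interval, so only the ratio of degree sizes applies; the offset between the scales is irrelevant.
A change of 1 K is a change of 1.8°F, so per K the value is 48.51 × 1.8 = 87.32.

87.32 µm/m per K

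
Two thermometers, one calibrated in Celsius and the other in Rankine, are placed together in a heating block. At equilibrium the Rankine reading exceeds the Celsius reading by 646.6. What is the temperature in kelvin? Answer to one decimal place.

Let x be the Celsius reading; then the Rankine reading is 1.8·x + 491.67.
(1.8·x + 491.67) - x = 646.6  ⇒  (0.8)·x = 154.93  ⇒  x = 193.6625°C.
In kelvin: 193.6625 + 273.15 = 466.8 K.

466.8 K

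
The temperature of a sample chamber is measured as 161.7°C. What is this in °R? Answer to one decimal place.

In Rankine: 161.7000 × 1.8 + 491.67 = 782.7°R.

782.7°R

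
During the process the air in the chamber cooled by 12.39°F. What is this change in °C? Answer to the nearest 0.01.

An interval of 1°F corresponds to 5/9°C.
12.39 × 5/9 = 6.88.

6.88°C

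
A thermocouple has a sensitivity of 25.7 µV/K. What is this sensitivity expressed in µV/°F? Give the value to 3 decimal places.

Since only a temperature interval is involved, the additive offset between the scales drops out.
A change of 1°F is a change of 5/9 K, so per °F the value is 25.7 × 5/9 = 14.278.

14.278 µV/°F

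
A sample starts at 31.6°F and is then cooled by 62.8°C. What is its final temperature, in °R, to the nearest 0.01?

378.23°R

Initial temperature in Celsius: (31.6 - 32) × 5/9 = -0.2222°C.
Final Celsius temperature: -0.2222 - 62.8000 = -63.0222°C.
In Rankine: -63.0222 × 1.8 + 491.67 = 378.23°R.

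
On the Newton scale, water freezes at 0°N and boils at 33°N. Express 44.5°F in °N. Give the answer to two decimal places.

First in Celsius: (44.5 - 32) × 5/9 = 6.9444°C.
Linearly onto the Newton scale: 0 + (6.9444 / 100) × (33 - 0) = 2.29°N.

2.29°N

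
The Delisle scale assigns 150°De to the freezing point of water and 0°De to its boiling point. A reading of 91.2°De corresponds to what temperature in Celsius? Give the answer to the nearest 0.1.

Linear interpolation between the fixed points: C = (91.2 - 150) × 100 / (0 - 150) = 39.2000°C.

39.2°C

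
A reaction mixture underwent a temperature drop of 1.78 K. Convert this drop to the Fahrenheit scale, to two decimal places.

3.20°F

Only the scale ratio 1.8 matters for a change in temperature.
1.78 × 1.8 = 3.20.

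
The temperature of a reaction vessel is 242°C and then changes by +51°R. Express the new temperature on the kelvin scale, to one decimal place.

543.5 K

The 51°R change is an interval, so only the factor 5/9 applies: +51 × 5/9 = +28.3333°C.
Final Celsius temperature: 242.0000 + 28.3333 = 270.3333°C.
In kelvin: 270.3333 + 273.15 = 543.5 K.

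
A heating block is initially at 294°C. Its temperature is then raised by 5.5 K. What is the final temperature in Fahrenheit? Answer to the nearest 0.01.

571.10°F

The 5.5 K change is an interval; Kelvin and Celsius degrees are the same size, so ΔC = +5.5°C.
Final Celsius temperature: 294.0000 + 5.5000 = 299.5000°C.
In Fahrenheit: 299.5000 × 1.8 + 32 = 571.10°F.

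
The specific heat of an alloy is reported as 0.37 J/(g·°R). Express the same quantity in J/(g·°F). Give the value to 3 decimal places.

Since only a temperature interval is involved, the additive offset between the scales drops out.
A change of 1°F is a change of 1°R, so per °F the value is 0.37 × 1 = 0.370.

0.370 J/(g·°F)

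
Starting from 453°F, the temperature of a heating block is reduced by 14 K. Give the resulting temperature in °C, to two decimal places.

Initial temperature in Celsius: (453 - 32) × 5/9 = 233.8889°C.
The 14 K change is an interval; Kelvin and Celsius degrees are the same size, so ΔC = -14°C.
Final Celsius temperature: 233.8889 - 14.0000 = 219.8889°C.

219.89°C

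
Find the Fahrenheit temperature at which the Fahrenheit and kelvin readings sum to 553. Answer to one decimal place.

191.3°F

Let F be the Fahrenheit reading. The kelvin reading is K = 5/9·F + 255.372.
Require F + K = 553: (14/9)·F + 255.372 = 553.
F = (553 - 255.372) / (14/9) = 191.3.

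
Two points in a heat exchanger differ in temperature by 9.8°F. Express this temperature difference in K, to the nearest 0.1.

5.4 K

Only the scale ratio 5/9 matters for a change in temperature.
9.8 × 5/9 = 5.4.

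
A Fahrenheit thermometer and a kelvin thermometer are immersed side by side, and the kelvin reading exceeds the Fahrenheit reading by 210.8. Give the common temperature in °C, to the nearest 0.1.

Let x be the Fahrenheit reading; then the kelvin reading is 5/9·x + 255.372.
(5/9·x + 255.372) - x = 210.8  ⇒  (-4/9)·x = -44.5722  ⇒  x = 100.2875°F.
In Celsius: (100.2875 - 32) × 5/9 = 37.9°C.

37.9°C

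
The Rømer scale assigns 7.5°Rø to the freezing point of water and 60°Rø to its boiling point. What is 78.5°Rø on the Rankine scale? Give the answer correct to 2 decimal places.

Linear interpolation between the fixed points: C = (78.5 - 7.5) × 100 / (60 - 7.5) = 135.2381°C.
Then 135.2381 × 1.8 + 491.67 = 735.10°R.

735.10°R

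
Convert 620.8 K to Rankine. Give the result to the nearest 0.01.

1117.44°R

In Celsius: 620.8 - 273.15 = 347.6500°C.
In Rankine: 347.6500 × 1.8 + 491.67 = 1117.44°R.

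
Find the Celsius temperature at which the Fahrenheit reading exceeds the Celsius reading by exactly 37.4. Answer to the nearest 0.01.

6.75°C

Let C be the Celsius reading. The Fahrenheit reading is F = 1.8·C + 32.
Require F - C = 37.4: (0.8)·C + 32 = 37.4.
C = (37.4 - 32) / (0.8) = 6.75.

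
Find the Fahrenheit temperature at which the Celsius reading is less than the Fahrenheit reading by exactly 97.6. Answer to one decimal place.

Let F be the Fahrenheit reading. The Celsius reading is C = 5/9·F - 17.7778.
Require C - F = -97.6: (-4/9)·F - 17.7778 = -97.6.
F = (-97.6 + 17.7778) / (-4/9) = 179.6.

179.6°F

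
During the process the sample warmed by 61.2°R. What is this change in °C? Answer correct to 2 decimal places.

For a temperature interval the offset drops out; only the factor 5/9 applies.
61.2 × 5/9 = 34.00.

34.00°C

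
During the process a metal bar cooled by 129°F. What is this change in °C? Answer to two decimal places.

An interval of 1°F corresponds to 5/9°C.
129 × 5/9 = 71.67.

71.67°C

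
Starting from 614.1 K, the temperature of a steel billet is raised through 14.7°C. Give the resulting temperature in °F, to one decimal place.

672.2°F

Initial temperature in Celsius: 614.1 - 273.15 = 340.9500°C.
Final Celsius temperature: 340.9500 + 14.7000 = 355.6500°C.
In Fahrenheit: 355.6500 × 1.8 + 32 = 672.2°F.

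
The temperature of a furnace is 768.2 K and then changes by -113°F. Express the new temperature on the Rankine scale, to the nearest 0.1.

1269.8°R

Initial temperature in Celsius: 768.2 - 273.15 = 495.0500°C.
The 113°F change is an interval, so only the factor 5/9 applies: -113 × 5/9 = -62.7778°C.
Final Celsius temperature: 495.0500 - 62.7778 = 432.2722°C.
In Rankine: 432.2722 × 1.8 + 491.67 = 1269.8°R.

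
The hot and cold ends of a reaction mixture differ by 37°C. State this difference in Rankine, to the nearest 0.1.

For a temperature interval the offset drops out; only the factor 1.8 applies.
37 × 1.8 = 66.6.

66.6°R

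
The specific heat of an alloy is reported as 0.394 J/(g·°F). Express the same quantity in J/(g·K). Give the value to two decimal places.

0.71 J/(g·K)

The quantity depends on a temperature interval, so only the ratio of degree sizes applies; the offset between the scales is irrelevant.
A change of 1 K is a change of 1.8°F, so per K the value is 0.394 × 1.8 = 0.71.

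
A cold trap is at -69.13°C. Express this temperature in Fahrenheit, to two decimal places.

In Fahrenheit: -69.1300 × 1.8 + 32 = -92.43°F.

-92.43°F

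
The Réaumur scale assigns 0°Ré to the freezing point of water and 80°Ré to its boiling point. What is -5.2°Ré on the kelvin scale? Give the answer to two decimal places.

266.65 K

Linear interpolation between the fixed points: C = (-5.2 - 0) × 100 / (80 - 0) = -6.5000°C.
Then -6.5000 + 273.15 = 266.65 K.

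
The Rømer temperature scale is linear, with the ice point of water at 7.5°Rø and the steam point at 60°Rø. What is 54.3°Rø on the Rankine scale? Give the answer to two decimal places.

652.13°R

Linear interpolation between the fixed points: C = (54.3 - 7.5) × 100 / (60 - 7.5) = 89.1429°C.
Then 89.1429 × 1.8 + 491.67 = 652.13°R.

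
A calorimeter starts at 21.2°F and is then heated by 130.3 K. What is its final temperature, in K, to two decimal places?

Initial temperature in Celsius: (21.2 - 32) × 5/9 = -6.0000°C.
The 130.3 K change is an interval; Kelvin and Celsius degrees are the same size, so ΔC = +130.3°C.
Final Celsius temperature: -6.0000 + 130.3000 = 124.3000°C.
In kelvin: 124.3000 + 273.15 = 397.45 K.

397.45 K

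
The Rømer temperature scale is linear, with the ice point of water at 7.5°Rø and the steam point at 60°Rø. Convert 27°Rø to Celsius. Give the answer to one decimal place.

37.1°C

Linear interpolation between the fixed points: C = (27 - 7.5) × 100 / (60 - 7.5) = 37.1429°C.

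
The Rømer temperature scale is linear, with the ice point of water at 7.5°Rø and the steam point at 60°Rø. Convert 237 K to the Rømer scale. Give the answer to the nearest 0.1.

First in Celsius: 237 - 273.15 = -36.1500°C.
Linearly onto the Rømer scale: 7.5 + (-36.1500 / 100) × (60 - 7.5) = -11.5°Rø.

-11.5°Rø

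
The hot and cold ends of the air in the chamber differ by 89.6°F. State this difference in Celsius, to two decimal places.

49.78°C

An interval of 1°F corresponds to 5/9°C.
89.6 × 5/9 = 49.78.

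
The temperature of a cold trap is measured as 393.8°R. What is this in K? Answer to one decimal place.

In Celsius: (393.8 - 491.67) × 5/9 = -54.3722°C.
In kelvin: -54.3722 + 273.15 = 218.8 K.

218.8 K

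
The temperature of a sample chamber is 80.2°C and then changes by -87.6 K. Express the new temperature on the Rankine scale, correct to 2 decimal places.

The 87.6 K change is an interval; Kelvin and Celsius degrees are the same size, so ΔC = -87.6°C.
Final Celsius temperature: 80.2000 - 87.6000 = -7.4000°C.
In Rankine: -7.4000 × 1.8 + 491.67 = 478.35°R.

478.35°R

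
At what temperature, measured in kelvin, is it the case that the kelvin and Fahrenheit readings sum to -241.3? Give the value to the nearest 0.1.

Let K be the kelvin reading. The Fahrenheit reading is F = 1.8·K - 459.67.
Require K + F = -241.3: (2.8)·K - 459.67 = -241.3.
K = (-241.3 + 459.67) / (2.8) = 78.0.

78.0 K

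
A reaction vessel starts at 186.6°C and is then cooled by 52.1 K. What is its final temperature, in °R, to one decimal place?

733.8°R

The 52.1 K change is an interval; Kelvin and Celsius degrees are the same size, so ΔC = -52.1°C.
Final Celsius temperature: 186.6000 - 52.1000 = 134.5000°C.
In Rankine: 134.5000 × 1.8 + 491.67 = 733.8°R.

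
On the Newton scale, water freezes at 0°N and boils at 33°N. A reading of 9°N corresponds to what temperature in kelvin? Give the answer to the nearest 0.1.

Linear interpolation between the fixed points: C = (9 - 0) × 100 / (33 - 0) = 27.2727°C.
Then 27.2727 + 273.15 = 300.4 K.

300.4 K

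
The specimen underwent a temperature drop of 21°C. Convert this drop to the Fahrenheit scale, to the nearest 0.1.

37.8°F

An interval of 1°C corresponds to 1.8°F.
21 × 1.8 = 37.8.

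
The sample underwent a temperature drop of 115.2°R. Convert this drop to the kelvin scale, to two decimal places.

Only the scale ratio 5/9 matters for a change in temperature.
115.2 × 5/9 = 64.00.

64.00 K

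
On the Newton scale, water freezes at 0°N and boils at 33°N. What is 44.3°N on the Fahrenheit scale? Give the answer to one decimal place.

273.6°F

Linear interpolation between the fixed points: C = (44.3 - 0) × 100 / (33 - 0) = 134.2424°C.
Then 134.2424 × 1.8 + 32 = 273.6°F.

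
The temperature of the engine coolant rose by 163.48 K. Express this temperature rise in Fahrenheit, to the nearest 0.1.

An interval of 1 K corresponds to 1.8°F.
163.48 × 1.8 = 294.3.

294.3°F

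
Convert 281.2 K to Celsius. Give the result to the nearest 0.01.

In Celsius: 281.2 - 273.15 = 8.0500°C.

8.05°C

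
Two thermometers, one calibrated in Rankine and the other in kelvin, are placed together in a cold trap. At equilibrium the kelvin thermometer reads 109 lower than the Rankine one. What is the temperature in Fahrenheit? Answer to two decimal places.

-214.42°F

Let x be the Rankine reading; then the kelvin reading is 5/9·x.
(5/9·x) - x = -109  ⇒  (-4/9)·x = -109  ⇒  x = 245.2500°R.
In Celsius: (245.25 - 491.67) × 5/9 = -136.9000°C.
In Fahrenheit: -136.9000 × 1.8 + 32 = -214.42°F.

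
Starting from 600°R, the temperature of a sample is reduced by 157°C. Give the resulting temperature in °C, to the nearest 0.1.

Initial temperature in Celsius: (600 - 491.67) × 5/9 = 60.1833°C.
Final Celsius temperature: 60.1833 - 157.0000 = -96.8167°C.

-96.8°C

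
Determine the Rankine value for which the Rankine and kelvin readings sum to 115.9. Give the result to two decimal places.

74.51°R

Let R be the Rankine reading. The kelvin reading is K = 5/9·R.
Require R + K = 115.9: (14/9)·R = 115.9.
R = (115.9) / (14/9) = 74.51.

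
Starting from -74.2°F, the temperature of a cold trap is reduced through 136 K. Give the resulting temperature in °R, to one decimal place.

Initial temperature in Celsius: (-74.2 - 32) × 5/9 = -59.0000°C.
The 136 K change is an interval; Kelvin and Celsius degrees are the same size, so ΔC = -136°C.
Final Celsius temperature: -59.0000 - 136.0000 = -195.0000°C.
In Rankine: -195.0000 × 1.8 + 491.67 = 140.7°R.

140.7°R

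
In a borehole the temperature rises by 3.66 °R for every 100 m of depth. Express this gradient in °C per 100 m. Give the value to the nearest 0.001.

Since only a temperature interval is involved, the additive offset between the scales drops out.
A change of 1°R is a change of 5/9°C, so 3.66 × 5/9 = 2.033.

2.033 °C/100 m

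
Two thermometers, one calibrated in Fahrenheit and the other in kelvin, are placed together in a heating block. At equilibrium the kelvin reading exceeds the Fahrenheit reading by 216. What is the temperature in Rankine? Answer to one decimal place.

548.3°R

Let x be the Fahrenheit reading; then the kelvin reading is 5/9·x + 255.372.
(5/9·x + 255.372) - x = 216  ⇒  (-4/9)·x = -39.3722  ⇒  x = 88.5875°F.
In Celsius: (88.5875 - 32) × 5/9 = 31.4375°C.
In Rankine: 31.4375 × 1.8 + 491.67 = 548.3°R.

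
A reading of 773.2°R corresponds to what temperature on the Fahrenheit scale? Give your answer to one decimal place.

In Celsius: (773.2 - 491.67) × 5/9 = 156.4056°C.
In Fahrenheit: 156.4056 × 1.8 + 32 = 313.5°F.

313.5°F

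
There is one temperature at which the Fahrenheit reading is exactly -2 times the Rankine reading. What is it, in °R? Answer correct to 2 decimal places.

153.22°R

Let R be the Rankine reading. The Fahrenheit reading is F = 1·R - 459.67.
Require F = -2·R: 1·R - 459.67 = -2·R.
(3)·R = 459.67  ⇒  R = 153.22.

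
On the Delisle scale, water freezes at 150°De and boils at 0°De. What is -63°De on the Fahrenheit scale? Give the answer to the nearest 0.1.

287.6°F

Linear interpolation between the fixed points: C = (-63 - 150) × 100 / (0 - 150) = 142.0000°C.
Then 142.0000 × 1.8 + 32 = 287.6°F.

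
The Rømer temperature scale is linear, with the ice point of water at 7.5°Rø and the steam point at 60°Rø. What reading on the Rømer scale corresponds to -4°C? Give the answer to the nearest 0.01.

Linearly onto the Rømer scale: 7.5 + (-4.0000 / 100) × (60 - 7.5) = 5.40°Rø.

5.40°Rø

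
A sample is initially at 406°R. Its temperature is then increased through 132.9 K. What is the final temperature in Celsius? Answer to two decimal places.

85.31°C

Initial temperature in Celsius: (406 - 491.67) × 5/9 = -47.5944°C.
The 132.9 K change is an interval; Kelvin and Celsius degrees are the same size, so ΔC = +132.9°C.
Final Celsius temperature: -47.5944 + 132.9000 = 85.3056°C.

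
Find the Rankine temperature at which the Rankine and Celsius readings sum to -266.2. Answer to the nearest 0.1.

Let R be the Rankine reading. The Celsius reading is C = 5/9·R - 273.15.
Require R + C = -266.2: (14/9)·R - 273.15 = -266.2.
R = (-266.2 + 273.15) / (14/9) = 4.5.

4.5°R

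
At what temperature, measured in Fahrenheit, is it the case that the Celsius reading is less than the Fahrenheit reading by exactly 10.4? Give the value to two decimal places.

-16.60°F

Let F be the Fahrenheit reading. The Celsius reading is C = 5/9·F - 17.7778.
Require C - F = -10.4: (-4/9)·F - 17.7778 = -10.4.
F = (-10.4 + 17.7778) / (-4/9) = -16.60.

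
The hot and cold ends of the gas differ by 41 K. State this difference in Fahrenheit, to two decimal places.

73.80°F

For a temperature interval the offset drops out; only the factor 1.8 applies.
41 × 1.8 = 73.80.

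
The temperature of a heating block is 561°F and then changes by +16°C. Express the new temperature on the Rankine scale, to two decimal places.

Initial temperature in Celsius: (561 - 32) × 5/9 = 293.8889°C.
Final Celsius temperature: 293.8889 + 16.0000 = 309.8889°C.
In Rankine: 309.8889 × 1.8 + 491.67 = 1049.47°R.

1049.47°R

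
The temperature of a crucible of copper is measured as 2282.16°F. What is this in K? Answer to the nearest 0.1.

1523.2 K

In Celsius: (2282.16 - 32) × 5/9 = 1250.0889°C.
In kelvin: 1250.0889 + 273.15 = 1523.2 K.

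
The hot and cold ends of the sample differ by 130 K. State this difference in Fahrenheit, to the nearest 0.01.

For a temperature interval the offset drops out; only the factor 1.8 applies.
130 × 1.8 = 234.00.

234.00°F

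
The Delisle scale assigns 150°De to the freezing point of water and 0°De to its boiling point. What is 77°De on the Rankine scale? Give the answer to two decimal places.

Linear interpolation between the fixed points: C = (77 - 150) × 100 / (0 - 150) = 48.6667°C.
Then 48.6667 × 1.8 + 491.67 = 579.27°R.

579.27°R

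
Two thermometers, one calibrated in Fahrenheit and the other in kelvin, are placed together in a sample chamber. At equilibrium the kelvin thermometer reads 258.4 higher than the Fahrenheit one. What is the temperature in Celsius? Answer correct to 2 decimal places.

-21.56°C

Let x be the Fahrenheit reading; then the kelvin reading is 5/9·x + 255.372.
(5/9·x + 255.372) - x = 258.4  ⇒  (-4/9)·x = 3.02778  ⇒  x = -6.8125°F.
In Celsius: (-6.8125 - 32) × 5/9 = -21.56°C.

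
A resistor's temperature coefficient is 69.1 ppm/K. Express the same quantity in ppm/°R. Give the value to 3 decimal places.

38.389 ppm/°R

Since only a temperature interval is involved, the additive offset between the scales drops out.
A change of 1°R is a change of 5/9 K, so per °R the value is 69.1 × 5/9 = 38.389.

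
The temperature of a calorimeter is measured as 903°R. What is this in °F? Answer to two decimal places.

In Celsius: (903 - 491.67) × 5/9 = 228.5167°C.
In Fahrenheit: 228.5167 × 1.8 + 32 = 443.33°F.

443.33°F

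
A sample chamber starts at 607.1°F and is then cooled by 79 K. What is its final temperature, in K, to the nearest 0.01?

Initial temperature in Celsius: (607.1 - 32) × 5/9 = 319.5000°C.
The 79 K change is an interval; Kelvin and Celsius degrees are the same size, so ΔC = -79°C.
Final Celsius temperature: 319.5000 - 79.0000 = 240.5000°C.
In kelvin: 240.5000 + 273.15 = 513.65 K.

513.65 K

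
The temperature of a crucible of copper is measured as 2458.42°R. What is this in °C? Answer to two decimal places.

In Celsius: (2458.42 - 491.67) × 5/9 = 1092.6389°C.

1092.64°C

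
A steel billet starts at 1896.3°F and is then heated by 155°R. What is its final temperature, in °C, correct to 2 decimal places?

Initial temperature in Celsius: (1896.3 - 32) × 5/9 = 1035.7222°C.
The 155°R change is an interval, so only the factor 5/9 applies: +155 × 5/9 = +86.1111°C.
Final Celsius temperature: 1035.7222 + 86.1111 = 1121.8333°C.

1121.83°C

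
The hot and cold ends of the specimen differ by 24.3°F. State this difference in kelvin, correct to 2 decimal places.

An interval of 1°F corresponds to 5/9 K.
24.3 × 5/9 = 13.50.

13.50 K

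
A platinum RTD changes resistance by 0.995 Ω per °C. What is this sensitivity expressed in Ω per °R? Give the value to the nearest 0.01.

Since only a temperature interval is involved, the additive offset between the scales drops out.
A change of 1°R is a change of 5/9°C, so per °R the value is 0.995 × 5/9 = 0.55.

0.55 Ω per °R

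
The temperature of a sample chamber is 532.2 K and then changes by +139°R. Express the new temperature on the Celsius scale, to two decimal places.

Initial temperature in Celsius: 532.2 - 273.15 = 259.0500°C.
The 139°R change is an interval, so only the factor 5/9 applies: +139 × 5/9 = +77.2222°C.
Final Celsius temperature: 259.0500 + 77.2222 = 336.2722°C.

336.27°C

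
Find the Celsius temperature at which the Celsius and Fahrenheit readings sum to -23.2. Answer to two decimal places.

-19.71°C

Let C be the Celsius reading. The Fahrenheit reading is F = 1.8·C + 32.
Require C + F = -23.2: (2.8)·C + 32 = -23.2.
C = (-23.2 - 32) / (2.8) = -19.71.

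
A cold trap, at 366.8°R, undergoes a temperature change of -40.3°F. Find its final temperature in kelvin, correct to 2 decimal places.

181.39 K

Initial temperature in Celsius: (366.8 - 491.67) × 5/9 = -69.3722°C.
The 40.3°F change is an interval, so only the factor 5/9 applies: -40.3 × 5/9 = -22.3889°C.
Final Celsius temperature: -69.3722 - 22.3889 = -91.7611°C.
In kelvin: -91.7611 + 273.15 = 181.39 K.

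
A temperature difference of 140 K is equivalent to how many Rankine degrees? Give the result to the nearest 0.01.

An interval of 1 K corresponds to 1.8°R.
140 × 1.8 = 252.00.

252.00°R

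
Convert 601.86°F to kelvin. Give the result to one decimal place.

589.7 K

In Celsius: (601.86 - 32) × 5/9 = 316.5889°C.
In kelvin: 316.5889 + 273.15 = 589.7 K.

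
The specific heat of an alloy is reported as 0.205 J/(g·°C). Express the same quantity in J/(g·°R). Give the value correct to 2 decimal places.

Since only a temperature interval is involved, the additive offset between the scales drops out.
A change of 1°R is a change of 5/9°C, so per °R the value is 0.205 × 5/9 = 0.11.

0.11 J/(g·°R)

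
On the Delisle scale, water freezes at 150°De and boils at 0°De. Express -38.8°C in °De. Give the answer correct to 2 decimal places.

Linearly onto the Delisle scale: 150 + (-38.8000 / 100) × (0 - 150) = 208.20°De.

208.20°De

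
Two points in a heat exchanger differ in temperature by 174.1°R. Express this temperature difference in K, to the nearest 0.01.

96.72 K

For a temperature interval the offset drops out; only the factor 5/9 applies.
174.1 × 5/9 = 96.72.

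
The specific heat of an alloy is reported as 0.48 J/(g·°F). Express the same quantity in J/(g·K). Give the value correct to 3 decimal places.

0.864 J/(g·K)

The quantity depends on a temperature interval, so only the ratio of degree sizes applies; the offset between the scales is irrelevant.
A change of 1 K is a change of 1.8°F, so per K the value is 0.48 × 1.8 = 0.864.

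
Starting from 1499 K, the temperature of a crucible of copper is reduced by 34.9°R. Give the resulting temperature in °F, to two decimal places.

2203.63°F

Initial temperature in Celsius: 1499 - 273.15 = 1225.8500°C.
The 34.9°R change is an interval, so only the factor 5/9 applies: -34.9 × 5/9 = -19.3889°C.
Final Celsius temperature: 1225.8500 - 19.3889 = 1206.4611°C.
In Fahrenheit: 1206.4611 × 1.8 + 32 = 2203.63°F.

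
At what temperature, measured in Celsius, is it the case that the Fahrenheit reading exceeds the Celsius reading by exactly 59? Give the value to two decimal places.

Let C be the Celsius reading. The Fahrenheit reading is F = 1.8·C + 32.
Require F - C = 59: (0.8)·C + 32 = 59.
C = (59 - 32) / (0.8) = 33.75.

33.75°C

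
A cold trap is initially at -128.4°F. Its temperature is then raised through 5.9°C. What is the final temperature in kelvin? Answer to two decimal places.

Initial temperature in Celsius: (-128.4 - 32) × 5/9 = -89.1111°C.
Final Celsius temperature: -89.1111 + 5.9000 = -83.2111°C.
In kelvin: -83.2111 + 273.15 = 189.94 K.

189.94 K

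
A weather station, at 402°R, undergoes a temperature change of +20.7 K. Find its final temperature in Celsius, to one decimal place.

-29.1°C

Initial temperature in Celsius: (402 - 491.67) × 5/9 = -49.8167°C.
The 20.7 K change is an interval; Kelvin and Celsius degrees are the same size, so ΔC = +20.7°C.
Final Celsius temperature: -49.8167 + 20.7000 = -29.1167°C.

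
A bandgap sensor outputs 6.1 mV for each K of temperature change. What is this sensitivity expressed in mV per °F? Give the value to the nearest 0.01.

The quantity depends on a temperature interval, so only the ratio of degree sizes applies; the offset between the scales is irrelevant.
A change of 1°F is a change of 5/9 K, so per °F the value is 6.1 × 5/9 = 3.39.

3.39 mV per °F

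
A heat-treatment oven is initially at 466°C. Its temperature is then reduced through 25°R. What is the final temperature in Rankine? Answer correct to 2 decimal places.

1305.47°R

The 25°R change is an interval, so only the factor 5/9 applies: -25 × 5/9 = -13.8889°C.
Final Celsius temperature: 466.0000 - 13.8889 = 452.1111°C.
In Rankine: 452.1111 × 1.8 + 491.67 = 1305.47°R.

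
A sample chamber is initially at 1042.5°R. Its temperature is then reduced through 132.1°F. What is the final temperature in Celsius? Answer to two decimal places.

Initial temperature in Celsius: (1042.5 - 491.67) × 5/9 = 306.0167°C.
The 132.1°F change is an interval, so only the factor 5/9 applies: -132.1 × 5/9 = -73.3889°C.
Final Celsius temperature: 306.0167 - 73.3889 = 232.6278°C.

232.63°C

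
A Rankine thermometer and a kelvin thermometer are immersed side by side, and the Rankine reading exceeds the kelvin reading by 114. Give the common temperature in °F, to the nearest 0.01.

Let x be the Rankine reading; then the kelvin reading is 5/9·x.
(5/9·x) - x = -114  ⇒  (-4/9)·x = -114  ⇒  x = 256.5000°R.
In Celsius: (256.5 - 491.67) × 5/9 = -130.6500°C.
In Fahrenheit: -130.6500 × 1.8 + 32 = -203.17°F.

-203.17°F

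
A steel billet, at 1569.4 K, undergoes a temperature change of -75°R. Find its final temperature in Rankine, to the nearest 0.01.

Initial temperature in Celsius: 1569.4 - 273.15 = 1296.2500°C.
The 75°R change is an interval, so only the factor 5/9 applies: -75 × 5/9 = -41.6667°C.
Final Celsius temperature: 1296.2500 - 41.6667 = 1254.5833°C.
In Rankine: 1254.5833 × 1.8 + 491.67 = 2749.92°R.

2749.92°R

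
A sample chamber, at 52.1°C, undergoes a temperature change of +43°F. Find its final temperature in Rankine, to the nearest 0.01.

628.45°R

The 43°F change is an interval, so only the factor 5/9 applies: +43 × 5/9 = +23.8889°C.
Final Celsius temperature: 52.1000 + 23.8889 = 75.9889°C.
In Rankine: 75.9889 × 1.8 + 491.67 = 628.45°R.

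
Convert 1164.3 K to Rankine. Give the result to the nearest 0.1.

In Celsius: 1164.3 - 273.15 = 891.1500°C.
In Rankine: 891.1500 × 1.8 + 491.67 = 2095.7°R.

2095.7°R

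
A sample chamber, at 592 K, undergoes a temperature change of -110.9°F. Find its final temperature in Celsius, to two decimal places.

257.24°C

Initial temperature in Celsius: 592 - 273.15 = 318.8500°C.
The 110.9°F change is an interval, so only the factor 5/9 applies: -110.9 × 5/9 = -61.6111°C.
Final Celsius temperature: 318.8500 - 61.6111 = 257.2389°C.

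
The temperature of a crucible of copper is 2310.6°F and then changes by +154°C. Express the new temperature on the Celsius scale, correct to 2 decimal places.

Initial temperature in Celsius: (2310.6 - 32) × 5/9 = 1265.8889°C.
Final Celsius temperature: 1265.8889 + 154.0000 = 1419.8889°C.

1419.89°C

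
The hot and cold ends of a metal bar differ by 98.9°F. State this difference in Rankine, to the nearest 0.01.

Fahrenheit and Rankine degrees are the same size, so the interval is unchanged: 98.90.

98.90°R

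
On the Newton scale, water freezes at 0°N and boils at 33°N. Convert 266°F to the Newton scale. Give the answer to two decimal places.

First in Celsius: (266 - 32) × 5/9 = 130.0000°C.
Linearly onto the Newton scale: 0 + (130.0000 / 100) × (33 - 0) = 42.90°N.

42.90°N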